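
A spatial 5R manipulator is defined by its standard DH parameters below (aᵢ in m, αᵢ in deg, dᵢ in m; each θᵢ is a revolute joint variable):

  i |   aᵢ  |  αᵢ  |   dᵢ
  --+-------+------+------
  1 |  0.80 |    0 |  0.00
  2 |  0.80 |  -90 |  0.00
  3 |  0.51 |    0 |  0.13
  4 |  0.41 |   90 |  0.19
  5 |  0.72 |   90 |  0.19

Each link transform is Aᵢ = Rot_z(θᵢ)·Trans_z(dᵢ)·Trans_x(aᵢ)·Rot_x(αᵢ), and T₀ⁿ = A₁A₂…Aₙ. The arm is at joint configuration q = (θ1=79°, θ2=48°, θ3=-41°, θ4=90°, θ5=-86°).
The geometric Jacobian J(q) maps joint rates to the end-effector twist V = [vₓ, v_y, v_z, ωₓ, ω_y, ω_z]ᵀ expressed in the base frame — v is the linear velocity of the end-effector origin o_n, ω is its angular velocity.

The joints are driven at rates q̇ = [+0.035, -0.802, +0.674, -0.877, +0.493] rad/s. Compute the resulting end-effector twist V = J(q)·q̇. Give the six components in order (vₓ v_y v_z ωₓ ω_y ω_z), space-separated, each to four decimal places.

0.8324 0.9007 -0.4363 -0.0618 0.4193 -0.4436

o_n = [-0.5104, 2.3269, 0.1119]
J₁: ẑ×o_n = [-2.3269, -0.5104, 0.0000], ω = ẑ
J2: z=[0.0000, 0.0000, 1.0000] o=[0.1526, 0.7853, 0.0000] → [-1.5416, -0.6630, 0.0000, 0.0000, 0.0000, 1.0000]
J3: z=[-0.7986, -0.6018, 0.0000] o=[-0.3288, 1.4242, 0.0000] → [-0.0673, 0.0894, -0.8302, -0.7986, -0.6018, 0.0000]
J4: z=[-0.7986, -0.6018, 0.0000] o=[-0.6643, 1.6534, 0.3346] → [0.1340, -0.1778, -0.4453, -0.7986, -0.6018, 0.0000]
J5: z=[-0.4542, 0.6027, 0.6561] o=[-0.9779, 1.7538, 0.0252] → [-0.3237, 0.3461, -0.5421, -0.4542, 0.6027, 0.6561]
V = J·q̇ = [0.8324, 0.9007, -0.4363, -0.0618, 0.4193, -0.4436]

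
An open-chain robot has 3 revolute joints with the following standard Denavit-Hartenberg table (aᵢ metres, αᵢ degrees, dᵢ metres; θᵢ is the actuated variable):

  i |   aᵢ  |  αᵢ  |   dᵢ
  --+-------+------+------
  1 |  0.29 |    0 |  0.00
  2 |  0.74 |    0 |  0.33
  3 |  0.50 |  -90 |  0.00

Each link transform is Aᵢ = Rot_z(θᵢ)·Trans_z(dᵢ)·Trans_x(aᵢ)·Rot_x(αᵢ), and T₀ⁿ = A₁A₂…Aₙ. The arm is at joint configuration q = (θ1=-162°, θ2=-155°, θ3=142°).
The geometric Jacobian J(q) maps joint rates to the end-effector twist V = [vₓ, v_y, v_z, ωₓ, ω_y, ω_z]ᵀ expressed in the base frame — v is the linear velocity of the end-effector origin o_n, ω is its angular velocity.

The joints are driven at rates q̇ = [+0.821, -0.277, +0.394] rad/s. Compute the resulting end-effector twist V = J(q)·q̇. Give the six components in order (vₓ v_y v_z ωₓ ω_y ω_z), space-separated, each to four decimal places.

-0.1601 -0.3992 0.0000 0.0000 0.0000 0.9380

o_n = [-0.2327, 0.3715, 0.3300]
J₁: ẑ×o_n = [-0.3715, -0.2327, 0.0000], ω = ẑ
J2: z=[0.0000, 0.0000, 1.0000] o=[-0.2758, -0.0896, 0.0000] → [-0.4611, 0.0431, 0.0000, 0.0000, 0.0000, 1.0000]
J3: z=[0.0000, 0.0000, 1.0000] o=[0.2654, 0.4151, 0.3300] → [0.0436, -0.4981, 0.0000, 0.0000, 0.0000, 1.0000]
V = J·q̇ = [-0.1601, -0.3992, 0.0000, 0.0000, 0.0000, 0.9380]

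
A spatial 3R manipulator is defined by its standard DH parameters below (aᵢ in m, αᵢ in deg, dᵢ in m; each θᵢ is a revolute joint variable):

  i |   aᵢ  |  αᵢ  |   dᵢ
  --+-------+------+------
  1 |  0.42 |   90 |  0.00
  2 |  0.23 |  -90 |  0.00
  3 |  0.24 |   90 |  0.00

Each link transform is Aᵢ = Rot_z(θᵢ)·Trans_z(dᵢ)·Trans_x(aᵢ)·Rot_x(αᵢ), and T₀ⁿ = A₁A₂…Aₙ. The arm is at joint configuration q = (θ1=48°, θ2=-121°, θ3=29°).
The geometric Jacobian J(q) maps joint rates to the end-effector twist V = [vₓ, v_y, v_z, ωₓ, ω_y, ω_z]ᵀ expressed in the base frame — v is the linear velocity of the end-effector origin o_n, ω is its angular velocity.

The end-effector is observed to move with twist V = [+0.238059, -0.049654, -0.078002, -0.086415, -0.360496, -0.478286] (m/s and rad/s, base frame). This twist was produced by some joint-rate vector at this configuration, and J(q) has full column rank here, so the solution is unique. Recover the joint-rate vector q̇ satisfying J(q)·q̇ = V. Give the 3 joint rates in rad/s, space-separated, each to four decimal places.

o_n = [0.0430, 0.2216, -0.3771]
J₁: ẑ×o_n = [-0.2216, 0.0430, 0.0000], ω = ẑ
J2: z=[0.7431, -0.6691, 0.0000] o=[0.2810, 0.3121, 0.0000] → [0.2523, 0.2802, -0.2266, 0.7431, -0.6691, 0.0000]
J3: z=[0.5736, 0.6370, -0.5150] o=[0.2018, 0.2241, -0.1971] → [-0.1159, 0.1850, 0.0997, 0.5736, 0.6370, -0.5150]
q̇ = J⁺·V = [-0.6740, 0.1770, -0.3800]

-0.6740 0.1770 -0.3800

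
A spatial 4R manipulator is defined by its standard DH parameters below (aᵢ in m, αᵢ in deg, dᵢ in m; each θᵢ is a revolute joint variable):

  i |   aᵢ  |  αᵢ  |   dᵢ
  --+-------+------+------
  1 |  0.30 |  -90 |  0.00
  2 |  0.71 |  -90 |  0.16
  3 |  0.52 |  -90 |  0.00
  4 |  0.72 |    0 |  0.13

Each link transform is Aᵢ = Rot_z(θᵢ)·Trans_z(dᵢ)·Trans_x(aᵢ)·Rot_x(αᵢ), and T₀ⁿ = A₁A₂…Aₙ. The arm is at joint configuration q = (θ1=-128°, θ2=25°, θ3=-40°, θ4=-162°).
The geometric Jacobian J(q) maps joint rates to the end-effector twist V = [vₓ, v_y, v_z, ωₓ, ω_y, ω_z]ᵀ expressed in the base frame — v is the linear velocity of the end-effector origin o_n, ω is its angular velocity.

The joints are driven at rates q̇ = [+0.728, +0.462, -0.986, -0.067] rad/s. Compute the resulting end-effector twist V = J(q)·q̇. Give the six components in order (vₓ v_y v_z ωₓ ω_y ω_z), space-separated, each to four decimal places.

0.4230 -0.3334 -0.2752 0.1720 -0.6136 1.6398

o_n = [-0.5350, -0.6109, -0.4837]
J₁: ẑ×o_n = [0.6109, -0.5350, 0.0000], ω = ẑ
J2: z=[0.7880, -0.6157, 0.0000] o=[-0.1847, -0.2364, 0.0000] → [0.2978, 0.3811, -0.5108, 0.7880, -0.6157, 0.0000]
J3: z=[0.2602, 0.3330, -0.9063] o=[-0.4548, -0.8420, -0.3001] → [0.1483, 0.1205, 0.0868, 0.2602, 0.3330, -0.9063]
J4: z=[-0.9623, 0.0126, -0.2717] o=[-0.4137, -1.3323, -0.4684] → [0.1958, 0.0183, -0.6926, -0.9623, 0.0126, -0.2717]
V = J·q̇ = [0.4230, -0.3334, -0.2752, 0.1720, -0.6136, 1.6398]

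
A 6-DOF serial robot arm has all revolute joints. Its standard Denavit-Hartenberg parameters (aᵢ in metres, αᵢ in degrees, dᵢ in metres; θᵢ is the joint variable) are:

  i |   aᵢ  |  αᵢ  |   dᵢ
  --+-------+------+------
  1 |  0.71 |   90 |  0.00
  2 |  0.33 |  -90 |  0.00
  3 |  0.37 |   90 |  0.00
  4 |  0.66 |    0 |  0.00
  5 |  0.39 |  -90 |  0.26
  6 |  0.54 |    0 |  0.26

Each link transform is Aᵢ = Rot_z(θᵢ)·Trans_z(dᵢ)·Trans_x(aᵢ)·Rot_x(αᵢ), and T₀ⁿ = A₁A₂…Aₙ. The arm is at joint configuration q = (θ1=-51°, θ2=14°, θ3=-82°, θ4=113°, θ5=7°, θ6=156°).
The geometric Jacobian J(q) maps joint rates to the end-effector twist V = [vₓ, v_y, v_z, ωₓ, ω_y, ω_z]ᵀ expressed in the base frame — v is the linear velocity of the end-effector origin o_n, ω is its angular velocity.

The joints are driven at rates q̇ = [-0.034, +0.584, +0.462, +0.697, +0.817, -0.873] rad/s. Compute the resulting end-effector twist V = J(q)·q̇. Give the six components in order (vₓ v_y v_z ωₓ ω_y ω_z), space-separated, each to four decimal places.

0.2584 -0.0132 -0.0728 -2.1875 0.2488 0.5006

o_n = [0.6025, -0.6563, 0.4446]
J₁: ẑ×o_n = [0.6563, 0.6025, -0.0000], ω = ẑ
J2: z=[-0.7771, -0.6293, 0.0000] o=[0.4468, -0.5518, 0.0000] → [-0.2798, 0.3455, 0.1792, -0.7771, -0.6293, 0.0000]
J3: z=[-0.1522, 0.1880, 0.9703] o=[0.6483, -0.8006, 0.0798] → [-0.0714, 0.0111, -0.0133, -0.1522, 0.1880, 0.9703]
J4: z=[-0.7128, 0.6591, -0.2396] o=[0.3950, -1.0700, 0.0923] → [0.3313, 0.2015, -0.4316, -0.7128, 0.6591, -0.2396]
J5: z=[-0.7128, 0.6591, -0.2396] o=[0.4791, -0.7680, 0.6731] → [-0.1238, -0.1924, -0.1610, -0.7128, 0.6591, -0.2396]
J6: z=[0.6690, 0.5366, -0.5143] o=[0.3758, -0.3912, 0.9320] → [-0.3979, 0.2094, -0.2990, 0.6690, 0.5366, -0.5143]
V = J·q̇ = [0.2584, -0.0132, -0.0728, -2.1875, 0.2488, 0.5006]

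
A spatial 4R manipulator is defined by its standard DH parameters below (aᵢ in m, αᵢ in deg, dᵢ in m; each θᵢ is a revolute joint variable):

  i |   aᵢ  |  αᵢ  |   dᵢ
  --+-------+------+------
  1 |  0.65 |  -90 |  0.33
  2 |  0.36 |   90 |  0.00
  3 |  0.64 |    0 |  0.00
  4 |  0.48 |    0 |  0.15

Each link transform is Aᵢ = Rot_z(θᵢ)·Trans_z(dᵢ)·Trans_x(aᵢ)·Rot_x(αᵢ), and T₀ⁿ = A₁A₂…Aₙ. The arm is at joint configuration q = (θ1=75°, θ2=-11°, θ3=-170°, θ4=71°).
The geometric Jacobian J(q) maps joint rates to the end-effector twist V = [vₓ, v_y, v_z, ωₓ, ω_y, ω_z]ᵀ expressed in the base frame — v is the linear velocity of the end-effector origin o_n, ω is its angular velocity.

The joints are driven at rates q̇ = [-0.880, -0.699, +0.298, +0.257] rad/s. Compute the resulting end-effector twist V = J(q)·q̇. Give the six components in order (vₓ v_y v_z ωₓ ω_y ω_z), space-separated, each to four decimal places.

o_n = [0.6384, 0.1213, 0.4113]
J₁: ẑ×o_n = [-0.1213, 0.6384, 0.0000], ω = ẑ
J2: z=[-0.9659, 0.2588, 0.0000] o=[0.1682, 0.6279, 0.3300] → [0.0211, 0.0786, 0.3676, -0.9659, 0.2588, 0.0000]
J3: z=[-0.0494, -0.1843, 0.9816] o=[0.2597, 0.9692, 0.3987] → [0.8300, 0.3723, 0.1117, -0.0494, -0.1843, 0.9816]
J4: z=[-0.0494, -0.1843, 0.9816] o=[0.2069, 0.3428, 0.2784] → [0.1930, 0.4301, 0.0905, -0.0494, -0.1843, 0.9816]
V = J·q̇ = [0.3889, -0.3952, -0.2005, 0.6478, -0.2832, -0.3352]

0.3889 -0.3952 -0.2005 0.6478 -0.2832 -0.3352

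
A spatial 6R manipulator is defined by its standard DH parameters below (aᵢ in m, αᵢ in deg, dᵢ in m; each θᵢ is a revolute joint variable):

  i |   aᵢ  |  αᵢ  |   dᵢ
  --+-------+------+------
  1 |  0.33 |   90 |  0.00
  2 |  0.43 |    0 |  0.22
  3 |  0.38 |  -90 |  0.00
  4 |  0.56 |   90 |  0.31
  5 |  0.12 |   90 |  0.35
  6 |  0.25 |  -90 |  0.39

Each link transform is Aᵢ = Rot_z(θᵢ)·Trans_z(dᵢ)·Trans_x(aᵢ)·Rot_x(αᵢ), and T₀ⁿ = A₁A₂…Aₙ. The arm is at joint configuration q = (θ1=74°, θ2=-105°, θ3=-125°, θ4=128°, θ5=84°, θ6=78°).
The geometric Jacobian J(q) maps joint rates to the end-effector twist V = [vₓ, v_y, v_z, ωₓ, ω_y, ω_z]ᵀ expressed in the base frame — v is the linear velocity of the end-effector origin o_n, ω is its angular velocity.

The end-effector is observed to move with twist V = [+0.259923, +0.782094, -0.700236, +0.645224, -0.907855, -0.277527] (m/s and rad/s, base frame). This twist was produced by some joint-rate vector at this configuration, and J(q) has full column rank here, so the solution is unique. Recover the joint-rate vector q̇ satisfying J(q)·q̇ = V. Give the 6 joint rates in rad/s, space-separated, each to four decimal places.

-0.0560 0.8760 -0.8960 0.5830 -0.3300 -0.8770

o_n = [-0.9496, -0.0208, -0.5039]
J₁: ẑ×o_n = [0.0208, -0.9496, 0.0000], ω = ẑ
J2: z=[0.9613, -0.2756, 0.0000] o=[0.0910, 0.3172, 0.0000] → [0.1389, 0.4844, -0.6117, 0.9613, -0.2756, 0.0000]
J3: z=[0.9613, -0.2756, 0.0000] o=[0.2718, 0.1496, -0.4153] → [0.0244, 0.0851, -0.5005, 0.9613, -0.2756, 0.0000]
J4: z=[-0.2112, -0.7364, -0.6428] o=[0.2044, -0.0852, -0.1243] → [0.3209, 0.6617, -0.8634, -0.2112, -0.7364, -0.6428]
J5: z=[-0.7314, -0.3172, 0.6037] o=[-0.2241, 0.0212, -0.5876] → [-0.0012, -0.3767, -0.1994, -0.7314, -0.3172, 0.6037]
J6: z=[-0.6228, 0.6713, -0.4019] o=[-0.5135, -0.1702, -0.4590] → [0.0299, 0.1473, 0.1998, -0.6228, 0.6713, -0.4019]
q̇ = J⁺·V = [-0.0560, 0.8760, -0.8960, 0.5830, -0.3300, -0.8770]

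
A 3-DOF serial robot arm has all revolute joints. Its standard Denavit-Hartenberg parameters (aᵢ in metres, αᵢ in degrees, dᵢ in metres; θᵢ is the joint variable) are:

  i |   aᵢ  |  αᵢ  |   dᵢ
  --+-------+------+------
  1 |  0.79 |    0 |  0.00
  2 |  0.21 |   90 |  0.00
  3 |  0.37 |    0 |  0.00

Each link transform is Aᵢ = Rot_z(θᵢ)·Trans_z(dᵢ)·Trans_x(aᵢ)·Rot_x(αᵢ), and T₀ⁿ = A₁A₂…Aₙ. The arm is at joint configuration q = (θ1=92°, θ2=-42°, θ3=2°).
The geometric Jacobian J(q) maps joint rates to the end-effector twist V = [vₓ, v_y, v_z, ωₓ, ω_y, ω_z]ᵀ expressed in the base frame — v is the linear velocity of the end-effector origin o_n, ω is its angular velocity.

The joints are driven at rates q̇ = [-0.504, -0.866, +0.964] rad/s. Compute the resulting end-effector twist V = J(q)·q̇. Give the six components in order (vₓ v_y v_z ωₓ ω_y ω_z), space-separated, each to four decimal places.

o_n = [0.3451, 1.2337, 0.0129]
J₁: ẑ×o_n = [-1.2337, 0.3451, 0.0000], ω = ẑ
J2: z=[0.0000, 0.0000, 1.0000] o=[-0.0276, 0.7895, 0.0000] → [-0.4441, 0.3727, 0.0000, 0.0000, 0.0000, 1.0000]
J3: z=[0.7660, -0.6428, 0.0000] o=[0.1074, 0.9504, 0.0000] → [-0.0083, -0.0099, 0.3698, 0.7660, -0.6428, 0.0000]
V = J·q̇ = [0.9984, -0.5062, 0.3565, 0.7385, -0.6196, -1.3700]

0.9984 -0.5062 0.3565 0.7385 -0.6196 -1.3700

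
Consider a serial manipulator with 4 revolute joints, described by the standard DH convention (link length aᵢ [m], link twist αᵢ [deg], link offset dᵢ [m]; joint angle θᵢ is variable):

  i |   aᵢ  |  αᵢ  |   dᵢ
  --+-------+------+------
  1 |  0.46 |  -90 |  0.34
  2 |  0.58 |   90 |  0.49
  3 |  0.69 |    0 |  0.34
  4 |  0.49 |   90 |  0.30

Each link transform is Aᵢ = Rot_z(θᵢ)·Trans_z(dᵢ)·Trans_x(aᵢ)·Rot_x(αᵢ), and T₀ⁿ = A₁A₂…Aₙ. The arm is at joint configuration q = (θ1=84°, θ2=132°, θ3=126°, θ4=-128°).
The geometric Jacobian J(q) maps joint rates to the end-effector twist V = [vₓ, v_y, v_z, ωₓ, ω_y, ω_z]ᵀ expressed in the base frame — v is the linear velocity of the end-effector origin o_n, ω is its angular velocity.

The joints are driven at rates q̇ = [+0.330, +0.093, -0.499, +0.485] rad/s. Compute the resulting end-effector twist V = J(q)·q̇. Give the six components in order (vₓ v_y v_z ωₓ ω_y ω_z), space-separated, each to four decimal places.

o_n = [-0.9741, 0.5963, -0.5818]
J₁: ẑ×o_n = [-0.5963, -0.9741, 0.0000], ω = ẑ
J2: z=[-0.9945, 0.1045, 0.0000] o=[0.0481, 0.4575, 0.3400] → [-0.0964, -0.9167, -0.0312, -0.9945, 0.1045, 0.0000]
J3: z=[0.0777, 0.7391, -0.6691] o=[-0.4798, 0.1227, -0.0910] → [-0.0458, 0.3689, 0.4021, 0.0777, 0.7391, -0.6691]
J4: z=[0.0777, 0.7391, -0.6691] o=[-0.9802, 0.7023, -0.0171] → [-0.4882, 0.0398, -0.0127, 0.0777, 0.7391, -0.6691]
V = J·q̇ = [-0.4197, -0.5715, -0.2097, -0.0936, -0.0006, 0.3394]

-0.4197 -0.5715 -0.2097 -0.0936 -0.0006 0.3394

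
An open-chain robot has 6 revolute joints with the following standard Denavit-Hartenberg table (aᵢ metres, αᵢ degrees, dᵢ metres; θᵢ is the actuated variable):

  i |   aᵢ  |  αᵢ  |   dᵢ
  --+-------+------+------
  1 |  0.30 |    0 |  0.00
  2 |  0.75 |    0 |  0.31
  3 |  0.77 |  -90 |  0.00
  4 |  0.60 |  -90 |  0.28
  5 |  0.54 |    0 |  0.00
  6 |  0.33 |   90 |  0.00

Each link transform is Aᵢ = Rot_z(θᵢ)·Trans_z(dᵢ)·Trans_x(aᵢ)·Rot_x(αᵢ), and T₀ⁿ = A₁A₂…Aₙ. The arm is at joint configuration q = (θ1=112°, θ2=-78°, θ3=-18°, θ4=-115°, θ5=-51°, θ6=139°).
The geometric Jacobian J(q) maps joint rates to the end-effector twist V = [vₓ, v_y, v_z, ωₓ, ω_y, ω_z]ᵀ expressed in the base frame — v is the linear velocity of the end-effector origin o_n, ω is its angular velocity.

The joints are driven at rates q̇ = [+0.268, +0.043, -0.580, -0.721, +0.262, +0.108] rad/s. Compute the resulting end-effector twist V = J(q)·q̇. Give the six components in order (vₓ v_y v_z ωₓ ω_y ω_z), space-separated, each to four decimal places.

o_n = [0.7611, 1.1545, 1.1722]
J₁: ẑ×o_n = [-1.1545, 0.7611, 0.0000], ω = ẑ
J2: z=[0.0000, 0.0000, 1.0000] o=[-0.1124, 0.2782, 0.0000] → [-0.8763, 0.8735, 0.0000, 0.0000, 0.0000, 1.0000]
J3: z=[0.0000, 0.0000, 1.0000] o=[0.5094, 0.6975, 0.3100] → [-0.4570, 0.2517, 0.0000, 0.0000, 0.0000, 1.0000]
J4: z=[-0.2756, 0.9613, 0.0000] o=[1.2496, 0.9098, 0.3100] → [0.8288, 0.2377, 0.4021, -0.2756, 0.9613, 0.0000]
J5: z=[0.8712, 0.2498, 0.4226] o=[0.9286, 1.1091, 0.8538] → [0.0603, -0.3482, 0.0814, 0.8712, 0.2498, 0.4226]
J6: z=[0.8712, 0.2498, 0.4226] o=[0.6749, 1.4729, 1.1618] → [0.1372, 0.0273, -0.2989, 0.8712, 0.2498, 0.4226]
V = J·q̇ = [-0.6490, -0.1641, -0.3008, 0.5211, -0.6006, -0.1126]

-0.6490 -0.1641 -0.3008 0.5211 -0.6006 -0.1126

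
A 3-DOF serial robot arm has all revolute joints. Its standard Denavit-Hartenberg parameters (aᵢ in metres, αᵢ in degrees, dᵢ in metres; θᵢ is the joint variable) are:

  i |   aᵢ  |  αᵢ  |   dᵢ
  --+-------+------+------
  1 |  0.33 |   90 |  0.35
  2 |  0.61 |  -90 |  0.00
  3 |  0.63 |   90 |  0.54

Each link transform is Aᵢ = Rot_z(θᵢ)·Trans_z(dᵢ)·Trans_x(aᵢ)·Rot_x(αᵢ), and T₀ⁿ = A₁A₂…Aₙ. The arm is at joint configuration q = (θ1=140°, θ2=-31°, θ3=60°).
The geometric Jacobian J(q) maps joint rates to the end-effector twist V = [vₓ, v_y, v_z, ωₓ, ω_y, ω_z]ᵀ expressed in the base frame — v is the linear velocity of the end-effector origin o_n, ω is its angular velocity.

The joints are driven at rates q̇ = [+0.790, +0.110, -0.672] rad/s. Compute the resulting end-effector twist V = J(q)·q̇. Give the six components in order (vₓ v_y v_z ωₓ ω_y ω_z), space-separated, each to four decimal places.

o_n = [-1.4239, 0.4826, 0.3365]
J₁: ẑ×o_n = [-0.4826, -1.4239, 0.0000], ω = ẑ
J2: z=[0.6428, 0.7660, 0.0000] o=[-0.2528, 0.2121, 0.3500] → [-0.0104, 0.0087, 1.0710, 0.6428, 0.7660, 0.0000]
J3: z=[-0.3945, 0.3311, 0.8572] o=[-0.6533, 0.5482, 0.0358] → [0.1558, -0.5419, 0.2810, -0.3945, 0.3311, 0.8572]
V = J·q̇ = [-0.4871, -0.7598, -0.0710, 0.3358, -0.1382, 0.2140]

-0.4871 -0.7598 -0.0710 0.3358 -0.1382 0.2140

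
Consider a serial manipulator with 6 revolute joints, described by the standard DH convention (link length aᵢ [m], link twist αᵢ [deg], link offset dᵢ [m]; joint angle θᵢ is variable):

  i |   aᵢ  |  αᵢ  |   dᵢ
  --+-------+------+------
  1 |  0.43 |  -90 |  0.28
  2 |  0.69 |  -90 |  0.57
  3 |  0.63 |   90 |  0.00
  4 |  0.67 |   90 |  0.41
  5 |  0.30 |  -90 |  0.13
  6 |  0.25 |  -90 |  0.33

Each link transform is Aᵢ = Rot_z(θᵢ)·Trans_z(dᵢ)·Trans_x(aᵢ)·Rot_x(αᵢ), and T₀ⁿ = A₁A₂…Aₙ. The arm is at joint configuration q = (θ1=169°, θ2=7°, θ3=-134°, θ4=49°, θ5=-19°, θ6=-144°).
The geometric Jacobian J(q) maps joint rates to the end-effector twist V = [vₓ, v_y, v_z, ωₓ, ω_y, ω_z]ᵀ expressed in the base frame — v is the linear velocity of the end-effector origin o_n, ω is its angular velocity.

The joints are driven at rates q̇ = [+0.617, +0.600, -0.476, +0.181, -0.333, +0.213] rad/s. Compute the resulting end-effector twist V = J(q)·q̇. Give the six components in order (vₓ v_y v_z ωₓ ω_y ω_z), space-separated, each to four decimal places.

o_n = [0.1895, -1.1621, -0.0955]
J₁: ẑ×o_n = [1.1621, 0.1895, -0.0000], ω = ẑ
J2: z=[-0.1908, -0.9816, 0.0000] o=[-0.4221, 0.0820, 0.2800] → [0.3686, -0.0716, 0.8377, -0.1908, -0.9816, 0.0000]
J3: z=[0.1196, -0.0233, -0.9925] o=[-1.2031, -0.3468, 0.1959] → [-0.8024, -1.3474, -0.0652, 0.1196, -0.0233, -0.9925]
J4: z=[0.8334, 0.5457, 0.0877] o=[-0.8632, -0.8745, 0.2492] → [-0.1629, 0.3796, -0.8141, 0.8334, 0.5457, 0.0877]
J5: z=[0.3287, -0.6170, 0.7151] o=[-0.2239, -1.0308, -0.1795] → [0.0421, 0.2680, 0.2119, 0.3287, -0.6170, 0.7151]
J6: z=[0.9326, 0.3313, -0.1429] o=[-0.1365, -1.3252, -0.2918] → [0.0883, -0.2297, 0.0441, 0.9326, 0.3313, -0.1429]
V = J·q̇ = [1.2955, 0.6458, 0.3252, 0.0686, -0.2031, 0.8368]

1.2955 0.6458 0.3252 0.0686 -0.2031 0.8368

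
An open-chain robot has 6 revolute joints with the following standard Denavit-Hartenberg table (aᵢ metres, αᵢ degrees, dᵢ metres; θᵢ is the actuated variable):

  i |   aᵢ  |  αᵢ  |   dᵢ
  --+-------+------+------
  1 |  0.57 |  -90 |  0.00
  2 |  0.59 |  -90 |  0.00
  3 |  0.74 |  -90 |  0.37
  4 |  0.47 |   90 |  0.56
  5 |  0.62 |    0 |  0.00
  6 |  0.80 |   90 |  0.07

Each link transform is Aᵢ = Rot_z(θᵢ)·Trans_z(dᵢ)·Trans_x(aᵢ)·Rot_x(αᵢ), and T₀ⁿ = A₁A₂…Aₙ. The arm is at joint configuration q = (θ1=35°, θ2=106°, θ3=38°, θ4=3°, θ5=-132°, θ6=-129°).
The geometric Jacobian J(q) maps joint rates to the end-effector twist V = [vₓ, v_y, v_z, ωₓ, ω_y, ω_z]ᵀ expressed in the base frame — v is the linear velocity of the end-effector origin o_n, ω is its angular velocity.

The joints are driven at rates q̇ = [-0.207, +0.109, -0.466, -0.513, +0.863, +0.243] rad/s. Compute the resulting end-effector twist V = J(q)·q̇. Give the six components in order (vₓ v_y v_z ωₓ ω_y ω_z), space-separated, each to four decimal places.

o_n = [0.6281, -0.9222, -0.4289]
J₁: ẑ×o_n = [0.9222, 0.6281, -0.0000], ω = ẑ
J2: z=[-0.5736, 0.8192, 0.0000] o=[0.4669, 0.3269, 0.0000] → [-0.3513, -0.2460, 0.5844, -0.5736, 0.8192, 0.0000]
J3: z=[-0.7874, -0.5514, 0.2756] o=[0.3337, 0.2337, -0.5671] → [0.2424, 0.1900, 1.0724, -0.7874, -0.5514, 0.2756]
J4: z=[0.5910, -0.5482, 0.5918] o=[0.1720, -0.4357, -1.0257] → [-0.0393, -0.0828, -0.0375, 0.5910, -0.5482, 0.5918]
J5: z=[-0.7772, -0.5835, 0.2356] o=[0.6046, -1.0243, -1.0566] → [-0.3904, 0.4934, -0.0657, -0.7772, -0.5835, 0.2356]
J6: z=[-0.7772, -0.5835, 0.2356] o=[0.2426, -0.5232, -1.0095] → [-0.2448, 0.5420, 0.5350, -0.7772, -0.5835, 0.2356]
V = J·q̇ = [-0.7183, 0.3546, -0.3435, -0.8583, -0.0179, -0.3785]

-0.7183 0.3546 -0.3435 -0.8583 -0.0179 -0.3785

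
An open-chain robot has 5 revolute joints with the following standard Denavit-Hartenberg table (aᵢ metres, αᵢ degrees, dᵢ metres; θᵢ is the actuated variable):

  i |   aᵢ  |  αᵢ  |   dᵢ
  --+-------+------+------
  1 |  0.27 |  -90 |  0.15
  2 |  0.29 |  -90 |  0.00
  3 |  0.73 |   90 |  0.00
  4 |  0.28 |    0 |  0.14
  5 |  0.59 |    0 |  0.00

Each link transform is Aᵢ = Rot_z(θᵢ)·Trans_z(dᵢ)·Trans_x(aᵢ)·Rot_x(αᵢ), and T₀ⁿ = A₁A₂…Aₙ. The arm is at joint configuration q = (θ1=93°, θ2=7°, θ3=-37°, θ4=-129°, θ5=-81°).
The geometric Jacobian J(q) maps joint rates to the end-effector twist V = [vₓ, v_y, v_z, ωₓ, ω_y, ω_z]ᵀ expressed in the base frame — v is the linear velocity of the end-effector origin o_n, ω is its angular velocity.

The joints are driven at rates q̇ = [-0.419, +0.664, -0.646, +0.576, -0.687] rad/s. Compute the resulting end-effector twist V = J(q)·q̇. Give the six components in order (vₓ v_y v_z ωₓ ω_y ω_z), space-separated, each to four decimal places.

o_n = [-0.1635, 0.4909, 0.0439]
J₁: ẑ×o_n = [-0.4909, -0.1635, 0.0000], ω = ẑ
J2: z=[-0.9986, -0.0523, 0.0000] o=[-0.0141, 0.2696, 0.1500] → [0.0056, -0.1059, -0.2287, -0.9986, -0.0523, 0.0000]
J3: z=[0.0064, -0.1217, -0.9925] o=[-0.0292, 0.5571, 0.1147] → [-0.0571, 0.1338, -0.0168, 0.0064, -0.1217, -0.9925]
J4: z=[-0.7663, -0.6383, 0.0733] o=[-0.4982, 1.1119, 0.0436] → [0.0453, 0.0248, 0.6896, -0.7663, -0.6383, 0.0733]
J5: z=[-0.7663, -0.6383, 0.0733] o=[-0.4937, 0.9151, 0.2870] → [0.1863, -0.1620, 0.5359, -0.7663, -0.6383, 0.0733]
V = J·q̇ = [0.1444, 0.0374, -0.1120, -0.5822, 0.1147, 0.2140]

0.1444 0.0374 -0.1120 -0.5822 0.1147 0.2140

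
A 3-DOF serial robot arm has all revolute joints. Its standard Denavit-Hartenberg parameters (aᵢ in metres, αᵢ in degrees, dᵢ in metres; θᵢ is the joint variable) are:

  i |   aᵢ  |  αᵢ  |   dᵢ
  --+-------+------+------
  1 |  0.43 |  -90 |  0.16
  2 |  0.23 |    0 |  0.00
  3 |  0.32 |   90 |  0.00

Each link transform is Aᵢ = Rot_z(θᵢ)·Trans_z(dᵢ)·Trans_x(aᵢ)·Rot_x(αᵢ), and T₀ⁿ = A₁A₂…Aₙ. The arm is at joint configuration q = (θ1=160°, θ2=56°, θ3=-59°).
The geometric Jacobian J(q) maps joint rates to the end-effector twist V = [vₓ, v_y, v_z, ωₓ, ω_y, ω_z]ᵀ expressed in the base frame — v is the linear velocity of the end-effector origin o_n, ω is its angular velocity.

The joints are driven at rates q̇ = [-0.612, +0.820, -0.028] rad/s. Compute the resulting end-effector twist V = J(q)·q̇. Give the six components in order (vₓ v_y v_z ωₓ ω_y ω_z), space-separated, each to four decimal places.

0.3183 0.4561 -0.3586 -0.2709 -0.7442 -0.6120

o_n = [-0.8252, 0.3004, -0.0139]
J₁: ẑ×o_n = [-0.3004, -0.8252, 0.0000], ω = ẑ
J2: z=[-0.3420, -0.9397, 0.0000] o=[-0.4041, 0.1471, 0.1600] → [0.1634, -0.0595, -0.4482, -0.3420, -0.9397, 0.0000]
J3: z=[-0.3420, -0.9397, 0.0000] o=[-0.5249, 0.1911, -0.0307] → [-0.0157, 0.0057, -0.3196, -0.3420, -0.9397, 0.0000]
V = J·q̇ = [0.3183, 0.4561, -0.3586, -0.2709, -0.7442, -0.6120]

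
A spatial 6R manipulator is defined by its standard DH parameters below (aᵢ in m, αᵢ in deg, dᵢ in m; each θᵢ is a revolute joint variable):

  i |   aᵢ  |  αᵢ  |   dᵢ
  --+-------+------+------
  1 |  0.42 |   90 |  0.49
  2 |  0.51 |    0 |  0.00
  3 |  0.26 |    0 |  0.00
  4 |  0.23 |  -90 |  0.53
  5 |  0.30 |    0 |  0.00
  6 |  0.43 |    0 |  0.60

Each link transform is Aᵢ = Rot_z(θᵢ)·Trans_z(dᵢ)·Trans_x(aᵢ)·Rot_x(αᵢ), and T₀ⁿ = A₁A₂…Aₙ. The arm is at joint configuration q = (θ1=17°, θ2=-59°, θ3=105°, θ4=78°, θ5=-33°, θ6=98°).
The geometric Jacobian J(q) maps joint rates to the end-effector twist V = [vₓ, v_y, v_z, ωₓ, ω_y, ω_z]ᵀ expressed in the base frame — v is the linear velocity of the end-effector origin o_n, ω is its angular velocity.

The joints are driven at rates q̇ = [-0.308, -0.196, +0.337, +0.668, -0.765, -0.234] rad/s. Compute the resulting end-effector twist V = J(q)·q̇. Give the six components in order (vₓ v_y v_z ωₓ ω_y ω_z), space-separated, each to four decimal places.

-0.3949 -0.5102 -0.5094 1.0285 -0.5315 0.2506

o_n = [0.0839, -0.2919, 0.4543]
J₁: ẑ×o_n = [0.2919, 0.0839, -0.0000], ω = ẑ
J2: z=[0.2924, -0.9563, 0.0000] o=[0.4016, 0.1228, 0.4900] → [0.0342, 0.0104, -0.4251, 0.2924, -0.9563, 0.0000]
J3: z=[0.2924, -0.9563, 0.0000] o=[0.6528, 0.1996, 0.0528] → [-0.3839, -0.1174, -0.6877, 0.2924, -0.9563, 0.0000]
J4: z=[0.2924, -0.9563, 0.0000] o=[0.8256, 0.2524, 0.2399] → [-0.2050, -0.0627, -0.8684, 0.2924, -0.9563, 0.0000]
J5: z=[-0.7928, -0.2424, -0.5592] o=[0.8575, -0.2920, 0.4306] → [-0.0057, 0.4514, -0.1876, -0.7928, -0.2424, -0.5592]
J6: z=[-0.7928, -0.2424, -0.5592] o=[0.7707, -0.4894, 0.6391] → [0.1553, 0.2375, -0.3231, -0.7928, -0.2424, -0.5592]
V = J·q̇ = [-0.3949, -0.5102, -0.5094, 1.0285, -0.5315, 0.2506]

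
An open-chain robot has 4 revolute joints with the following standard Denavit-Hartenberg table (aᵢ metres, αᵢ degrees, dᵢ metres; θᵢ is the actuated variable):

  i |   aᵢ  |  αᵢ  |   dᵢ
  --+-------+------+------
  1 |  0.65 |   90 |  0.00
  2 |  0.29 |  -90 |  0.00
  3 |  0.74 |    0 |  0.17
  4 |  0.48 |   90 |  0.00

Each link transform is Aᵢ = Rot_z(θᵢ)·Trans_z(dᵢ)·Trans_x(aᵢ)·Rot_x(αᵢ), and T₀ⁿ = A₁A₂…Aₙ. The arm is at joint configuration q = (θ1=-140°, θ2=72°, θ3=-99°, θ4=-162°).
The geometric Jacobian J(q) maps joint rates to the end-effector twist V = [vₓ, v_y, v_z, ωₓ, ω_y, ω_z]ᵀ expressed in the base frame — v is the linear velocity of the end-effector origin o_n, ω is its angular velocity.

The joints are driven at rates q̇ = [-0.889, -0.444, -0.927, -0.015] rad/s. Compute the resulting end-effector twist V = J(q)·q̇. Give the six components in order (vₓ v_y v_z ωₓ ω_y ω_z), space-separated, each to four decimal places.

-0.0025 0.3677 -0.1615 -0.4009 -0.9160 -1.1801

o_n = [-0.5626, -0.1369, 0.1468]
J₁: ẑ×o_n = [0.1369, -0.5626, 0.0000], ω = ẑ
J2: z=[-0.6428, 0.7660, 0.0000] o=[-0.4979, -0.4178, 0.0000] → [0.1125, 0.0944, -0.1310, -0.6428, 0.7660, 0.0000]
J3: z=[0.7286, 0.6113, 0.3090] o=[-0.5666, -0.4754, 0.2758] → [-0.1835, 0.0952, 0.2442, 0.7286, 0.6113, 0.3090]
J4: z=[0.7286, 0.6113, 0.3090] o=[-0.8851, 0.2114, 0.2182] → [0.0640, 0.1517, -0.4509, 0.7286, 0.6113, 0.3090]
V = J·q̇ = [-0.0025, 0.3677, -0.1615, -0.4009, -0.9160, -1.1801]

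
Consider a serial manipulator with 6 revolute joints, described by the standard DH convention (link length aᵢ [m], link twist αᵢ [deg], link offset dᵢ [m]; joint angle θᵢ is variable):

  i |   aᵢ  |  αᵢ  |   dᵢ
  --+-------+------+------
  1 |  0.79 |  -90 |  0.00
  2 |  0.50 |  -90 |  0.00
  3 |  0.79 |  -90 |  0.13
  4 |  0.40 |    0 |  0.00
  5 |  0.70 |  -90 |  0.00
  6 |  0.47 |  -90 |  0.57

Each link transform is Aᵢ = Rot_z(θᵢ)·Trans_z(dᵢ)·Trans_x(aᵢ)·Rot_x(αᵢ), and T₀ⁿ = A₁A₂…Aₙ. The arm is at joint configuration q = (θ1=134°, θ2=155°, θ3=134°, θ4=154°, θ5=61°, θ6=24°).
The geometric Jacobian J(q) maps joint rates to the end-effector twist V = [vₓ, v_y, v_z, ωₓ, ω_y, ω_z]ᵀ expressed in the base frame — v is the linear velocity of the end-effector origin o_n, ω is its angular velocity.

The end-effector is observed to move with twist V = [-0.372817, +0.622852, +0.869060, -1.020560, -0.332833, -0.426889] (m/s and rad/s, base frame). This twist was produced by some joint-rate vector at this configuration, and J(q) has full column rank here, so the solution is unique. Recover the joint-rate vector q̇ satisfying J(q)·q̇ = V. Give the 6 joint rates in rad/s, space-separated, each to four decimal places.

o_n = [0.2486, -0.2399, 0.6505]
J₁: ẑ×o_n = [0.2399, 0.2486, -0.0000], ω = ẑ
J2: z=[-0.7193, -0.6947, 0.0000] o=[-0.5488, 0.5683, 0.0000] → [-0.4519, 0.4679, 1.1353, -0.7193, -0.6947, 0.0000]
J3: z=[0.2936, -0.3040, 0.9063] o=[-0.2340, 0.2423, -0.2113] → [0.1751, 0.1844, 0.0051, 0.2936, -0.3040, 0.9063]
J4: z=[-0.9526, -0.0136, 0.3040] o=[-0.1325, 0.9553, 0.1384] → [0.3564, 0.6036, 1.1437, -0.9526, -0.0136, 0.3040]
J5: z=[-0.9526, -0.0136, 0.3040] o=[-0.2128, 0.6662, -0.1260] → [0.2649, 0.8800, 0.8694, -0.9526, -0.0136, 0.3040]
J6: z=[0.2864, 0.2973, 0.9108] o=[-0.1409, -0.0021, 0.0695] → [0.3894, 0.1883, -0.1839, 0.2864, 0.2973, 0.9108]
q̇ = J⁺·V = [0.3370, 0.5520, -0.5680, -0.5140, 0.8750, -0.3940]

0.3370 0.5520 -0.5680 -0.5140 0.8750 -0.3940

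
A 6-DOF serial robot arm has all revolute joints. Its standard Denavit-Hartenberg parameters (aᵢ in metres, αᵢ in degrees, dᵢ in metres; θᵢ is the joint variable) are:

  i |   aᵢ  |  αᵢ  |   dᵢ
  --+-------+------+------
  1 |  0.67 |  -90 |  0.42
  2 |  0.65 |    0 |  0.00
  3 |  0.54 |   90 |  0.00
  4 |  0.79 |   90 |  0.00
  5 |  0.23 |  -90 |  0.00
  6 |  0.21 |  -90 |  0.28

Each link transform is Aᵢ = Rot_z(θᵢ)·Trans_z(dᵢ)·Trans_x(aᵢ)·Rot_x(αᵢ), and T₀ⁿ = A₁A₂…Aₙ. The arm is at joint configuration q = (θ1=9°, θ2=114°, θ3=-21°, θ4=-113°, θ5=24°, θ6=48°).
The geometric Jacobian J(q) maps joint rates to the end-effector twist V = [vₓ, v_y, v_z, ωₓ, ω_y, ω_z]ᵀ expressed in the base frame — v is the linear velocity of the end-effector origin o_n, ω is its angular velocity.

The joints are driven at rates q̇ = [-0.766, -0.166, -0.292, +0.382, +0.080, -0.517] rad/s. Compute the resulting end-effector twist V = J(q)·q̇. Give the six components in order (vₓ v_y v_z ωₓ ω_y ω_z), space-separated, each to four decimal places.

o_n = [0.9424, -0.8581, -0.4819]
J₁: ẑ×o_n = [0.8581, 0.9424, -0.0000], ω = ẑ
J2: z=[-0.1564, 0.9877, 0.0000] o=[0.6618, 0.1048, 0.4200] → [-0.8908, -0.1411, -0.1265, -0.1564, 0.9877, 0.0000]
J3: z=[-0.1564, 0.9877, 0.0000] o=[0.4006, 0.0635, -0.1738] → [-0.3043, -0.0482, -0.3909, -0.1564, 0.9877, 0.0000]
J4: z=[0.9863, 0.1562, -0.0523] o=[0.3727, 0.0590, -0.7131] → [-0.0119, -0.2578, -0.9936, 0.9863, 0.1562, -0.0523]
J5: z=[-0.0135, 0.3935, 0.9192] o=[0.5024, -0.6567, -0.4048] → [0.1548, 0.4034, -0.1704, -0.0135, 0.3935, 0.9192]
J6: z=[0.8343, 0.5112, -0.2065] o=[0.6292, -0.8324, -0.3277] → [-0.0841, 0.0640, -0.1815, 0.8343, 0.5112, -0.2065]
V = J·q̇ = [-0.3692, -0.7836, -0.1642, 0.0160, -0.6255, -0.6057]

-0.3692 -0.7836 -0.1642 0.0160 -0.6255 -0.6057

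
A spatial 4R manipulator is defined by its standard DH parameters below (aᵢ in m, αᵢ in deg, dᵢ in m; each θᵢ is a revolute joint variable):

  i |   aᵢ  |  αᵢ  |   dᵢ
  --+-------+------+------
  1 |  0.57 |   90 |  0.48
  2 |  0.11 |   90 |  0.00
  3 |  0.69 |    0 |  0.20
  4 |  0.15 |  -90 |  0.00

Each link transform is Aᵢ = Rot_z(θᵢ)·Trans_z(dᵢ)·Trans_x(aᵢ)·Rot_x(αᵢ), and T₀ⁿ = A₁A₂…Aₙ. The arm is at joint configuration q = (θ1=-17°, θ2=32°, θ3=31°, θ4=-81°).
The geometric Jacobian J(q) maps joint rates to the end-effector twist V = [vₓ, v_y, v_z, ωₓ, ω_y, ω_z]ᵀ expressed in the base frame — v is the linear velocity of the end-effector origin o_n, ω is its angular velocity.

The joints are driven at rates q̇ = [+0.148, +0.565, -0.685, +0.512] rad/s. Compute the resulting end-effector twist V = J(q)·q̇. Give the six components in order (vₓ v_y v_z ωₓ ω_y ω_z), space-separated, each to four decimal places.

o_n = [1.2232, -0.6254, 0.7332]
J₁: ẑ×o_n = [0.6254, 1.2232, -0.0000], ω = ẑ
J2: z=[-0.2924, -0.9563, 0.0000] o=[0.5451, -0.1667, 0.4800] → [-0.2421, 0.0740, 0.7826, -0.2924, -0.9563, 0.0000]
J3: z=[0.5068, -0.1549, -0.8480] o=[0.6343, -0.1939, 0.5383] → [-0.3961, -0.5982, -0.1274, 0.5068, -0.1549, -0.8480]
J4: z=[0.5068, -0.1549, -0.8480] o=[1.1114, -0.7114, 0.6821] → [0.0650, -0.1207, 0.0609, 0.5068, -0.1549, -0.8480]
V = J·q̇ = [0.2604, 0.5708, 0.5606, -0.2529, -0.5135, 0.2947]

0.2604 0.5708 0.5606 -0.2529 -0.5135 0.2947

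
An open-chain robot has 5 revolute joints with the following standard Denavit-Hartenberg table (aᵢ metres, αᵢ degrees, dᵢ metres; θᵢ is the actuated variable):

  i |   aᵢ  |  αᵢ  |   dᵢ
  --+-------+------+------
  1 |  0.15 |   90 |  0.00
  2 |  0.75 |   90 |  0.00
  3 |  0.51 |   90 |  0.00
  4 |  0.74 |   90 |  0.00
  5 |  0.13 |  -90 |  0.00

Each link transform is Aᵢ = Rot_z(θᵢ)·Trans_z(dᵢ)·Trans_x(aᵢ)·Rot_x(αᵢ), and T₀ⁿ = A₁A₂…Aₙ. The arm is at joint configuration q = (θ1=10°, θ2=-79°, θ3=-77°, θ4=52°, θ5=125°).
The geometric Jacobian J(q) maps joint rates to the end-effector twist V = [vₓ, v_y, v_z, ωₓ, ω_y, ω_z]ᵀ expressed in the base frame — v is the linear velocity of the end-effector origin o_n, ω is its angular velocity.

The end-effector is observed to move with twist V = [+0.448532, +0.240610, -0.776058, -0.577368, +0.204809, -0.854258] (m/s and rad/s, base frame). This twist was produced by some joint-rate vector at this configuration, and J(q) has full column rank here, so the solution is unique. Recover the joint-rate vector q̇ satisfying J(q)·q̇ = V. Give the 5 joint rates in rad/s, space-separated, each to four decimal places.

o_n = [-0.3587, 0.8710, -0.9375]
J₁: ẑ×o_n = [-0.8710, -0.3587, 0.0000], ω = ẑ
J2: z=[0.1736, -0.9848, 0.0000] o=[0.1477, 0.0260, 0.0000] → [0.9233, 0.1628, -0.3520, 0.1736, -0.9848, 0.0000]
J3: z=[-0.9667, -0.1705, -0.1908] o=[0.2887, 0.0509, -0.7362] → [0.1908, -0.0711, -0.9032, -0.9667, -0.1705, -0.1908]
J4: z=[-0.2222, 0.1892, 0.9565] o=[0.2239, 0.5441, -0.8488] → [-0.3295, -0.5769, 0.0376, -0.2222, 0.1892, 0.9565]
J5: z=[0.4951, 0.8670, -0.0565] o=[-0.3976, 0.8852, -1.0607] → [0.1060, -0.0632, -0.0408, 0.4951, 0.8670, -0.0565]
q̇ = J⁺·V = [-0.2340, -0.1190, 0.8700, -0.4530, 0.3710]

-0.2340 -0.1190 0.8700 -0.4530 0.3710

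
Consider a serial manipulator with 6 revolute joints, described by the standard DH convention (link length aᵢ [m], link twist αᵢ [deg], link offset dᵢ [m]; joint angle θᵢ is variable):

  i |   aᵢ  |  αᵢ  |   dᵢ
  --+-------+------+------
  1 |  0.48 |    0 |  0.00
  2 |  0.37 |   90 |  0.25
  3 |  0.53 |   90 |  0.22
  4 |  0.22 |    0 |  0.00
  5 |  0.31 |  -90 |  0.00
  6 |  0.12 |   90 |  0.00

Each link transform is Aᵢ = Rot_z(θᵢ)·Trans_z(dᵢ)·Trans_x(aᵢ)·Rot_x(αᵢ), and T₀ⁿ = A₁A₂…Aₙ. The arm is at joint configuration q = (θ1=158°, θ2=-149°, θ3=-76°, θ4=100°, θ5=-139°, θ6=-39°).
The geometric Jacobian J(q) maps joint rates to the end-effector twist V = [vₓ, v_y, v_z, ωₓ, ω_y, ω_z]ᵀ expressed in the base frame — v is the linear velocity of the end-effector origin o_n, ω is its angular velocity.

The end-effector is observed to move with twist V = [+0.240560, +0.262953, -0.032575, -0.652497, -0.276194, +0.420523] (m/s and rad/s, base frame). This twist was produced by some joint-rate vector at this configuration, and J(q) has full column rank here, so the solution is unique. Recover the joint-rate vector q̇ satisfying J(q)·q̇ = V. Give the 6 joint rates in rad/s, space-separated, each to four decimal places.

-0.2420 0.8930 0.1000 0.6490 0.0740 0.0910

o_n = [0.0690, 0.0761, -0.5495]
J₁: ẑ×o_n = [-0.0761, 0.0690, 0.0000], ω = ẑ
J2: z=[0.0000, 0.0000, 1.0000] o=[-0.4450, 0.1798, 0.0000] → [0.1037, 0.5141, -0.0000, 0.0000, 0.0000, 1.0000]
J3: z=[0.1564, -0.9877, 0.0000] o=[-0.0796, 0.2377, 0.2500] → [0.7897, 0.1251, 0.1215, 0.1564, -0.9877, 0.0000]
J4: z=[-0.9583, -0.1518, -0.2419] o=[0.0815, 0.0405, -0.2643] → [0.0519, -0.2704, -0.0360, -0.9583, -0.1518, -0.2419]
J5: z=[-0.9583, -0.1518, -0.2419] o=[0.1062, -0.1750, -0.2272] → [0.1097, -0.2999, -0.2462, -0.9583, -0.1518, -0.2419]
J6: z=[0.2719, -0.7438, -0.6106] o=[0.1333, 0.0268, -0.4609] → [0.0960, 0.0633, -0.0344, 0.2719, -0.7438, -0.6106]
q̇ = J⁺·V = [-0.2420, 0.8930, 0.1000, 0.6490, 0.0740, 0.0910]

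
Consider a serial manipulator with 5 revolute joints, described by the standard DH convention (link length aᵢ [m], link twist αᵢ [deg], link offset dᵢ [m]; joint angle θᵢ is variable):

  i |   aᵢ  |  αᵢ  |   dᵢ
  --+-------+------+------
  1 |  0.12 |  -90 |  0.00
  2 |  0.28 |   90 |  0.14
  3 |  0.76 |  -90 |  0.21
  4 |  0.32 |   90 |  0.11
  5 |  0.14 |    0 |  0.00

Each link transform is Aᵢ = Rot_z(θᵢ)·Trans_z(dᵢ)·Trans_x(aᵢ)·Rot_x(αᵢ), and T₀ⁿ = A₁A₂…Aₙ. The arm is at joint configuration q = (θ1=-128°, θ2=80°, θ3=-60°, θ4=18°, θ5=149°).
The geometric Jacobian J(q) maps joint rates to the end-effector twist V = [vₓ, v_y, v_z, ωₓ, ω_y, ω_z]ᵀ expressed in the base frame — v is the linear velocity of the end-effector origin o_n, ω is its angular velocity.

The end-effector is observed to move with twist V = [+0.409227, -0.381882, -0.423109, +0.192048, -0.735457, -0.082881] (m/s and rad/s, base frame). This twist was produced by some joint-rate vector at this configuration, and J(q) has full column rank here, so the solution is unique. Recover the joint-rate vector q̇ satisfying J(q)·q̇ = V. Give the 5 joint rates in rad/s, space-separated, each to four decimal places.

o_n = [-0.7277, 0.0299, -0.8732]
J₁: ẑ×o_n = [-0.0299, -0.7277, 0.0000], ω = ẑ
J2: z=[0.7880, -0.6157, 0.0000] o=[-0.0739, -0.0946, 0.0000] → [0.5376, 0.6881, -0.3045, 0.7880, -0.6157, 0.0000]
J3: z=[-0.6063, -0.7760, 0.1736] o=[0.0065, -0.2191, -0.2757] → [0.4204, -0.4897, -0.7207, -0.6063, -0.7760, 0.1736]
J4: z=[0.3014, -0.4263, -0.8529] o=[-0.6801, -0.0288, -0.6135] → [0.1608, 0.1189, -0.0026, 0.3014, -0.4263, -0.8529]
J5: z=[-0.8040, -0.5944, 0.0130] o=[-0.8109, 0.1425, -0.8744] → [0.0008, 0.0020, 0.1400, -0.8040, -0.5944, 0.0130]
q̇ = J⁺·V = [0.4970, 0.1800, 0.4820, 0.7760, -0.1350]

0.4970 0.1800 0.4820 0.7760 -0.1350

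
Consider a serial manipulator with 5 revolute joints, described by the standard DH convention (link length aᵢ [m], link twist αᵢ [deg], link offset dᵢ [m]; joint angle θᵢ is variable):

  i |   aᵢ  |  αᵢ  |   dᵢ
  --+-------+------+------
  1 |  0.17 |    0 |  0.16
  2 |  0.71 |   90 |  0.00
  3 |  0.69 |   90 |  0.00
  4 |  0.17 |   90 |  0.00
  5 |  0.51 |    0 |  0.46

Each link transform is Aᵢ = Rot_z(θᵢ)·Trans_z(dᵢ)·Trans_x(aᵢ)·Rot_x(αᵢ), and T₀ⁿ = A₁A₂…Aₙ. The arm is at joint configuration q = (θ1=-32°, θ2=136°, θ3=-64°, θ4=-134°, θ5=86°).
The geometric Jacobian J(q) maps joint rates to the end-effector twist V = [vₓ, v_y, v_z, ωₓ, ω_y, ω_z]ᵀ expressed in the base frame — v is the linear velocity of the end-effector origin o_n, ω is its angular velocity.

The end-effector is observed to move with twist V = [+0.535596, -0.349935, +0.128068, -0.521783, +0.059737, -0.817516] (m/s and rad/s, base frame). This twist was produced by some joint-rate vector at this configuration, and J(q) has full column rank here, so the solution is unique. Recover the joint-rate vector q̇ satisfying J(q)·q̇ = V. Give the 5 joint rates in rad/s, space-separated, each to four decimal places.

o_n = [0.2267, 0.2887, -0.2574]
J₁: ẑ×o_n = [-0.2887, 0.2267, 0.0000], ω = ẑ
J2: z=[0.0000, 0.0000, 1.0000] o=[0.1442, -0.0901, 0.1600] → [-0.3788, 0.0825, 0.0000, 0.0000, 0.0000, 1.0000]
J3: z=[0.9703, 0.2419, 0.0000] o=[-0.0276, 0.5988, 0.1600] → [-0.1010, 0.4050, -0.3624, 0.9703, 0.2419, 0.0000]
J4: z=[0.2174, -0.8721, -0.4384] o=[-0.1008, 0.8923, -0.4602] → [-0.4414, -0.1876, 0.1543, 0.2174, -0.8721, -0.4384]
J5: z=[0.7503, -0.1379, 0.6465] o=[-0.2069, 0.8125, -0.3540] → [0.3254, 0.2078, -0.3332, 0.7503, -0.1379, 0.6465]
q̇ = J⁺·V = [-0.7230, -0.2940, -0.5870, -0.2530, 0.1370]

-0.7230 -0.2940 -0.5870 -0.2530 0.1370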